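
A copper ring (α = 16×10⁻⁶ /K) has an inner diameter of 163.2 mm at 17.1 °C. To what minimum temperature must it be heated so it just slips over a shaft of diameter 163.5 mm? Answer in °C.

Required Δd = 163.5 − 163.2 = 0.3 mm
Δd = αd₀ΔT ⇒ ΔT = Δd/(αd₀) = 0.3 / (16×10⁻⁶ × 163.2) = 114.89 K
T_min = 17.1 + 114.89 = 131.99 °C

T = 132 °C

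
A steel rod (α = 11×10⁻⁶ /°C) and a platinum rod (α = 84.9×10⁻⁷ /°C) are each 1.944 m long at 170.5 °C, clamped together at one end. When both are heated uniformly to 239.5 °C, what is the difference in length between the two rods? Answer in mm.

0.337 mm

ΔT = 69.0 K
steel: ΔL = 11×10⁻⁶ × 1.944 m × 69.0 = 1.4755×10⁻³ m = 1.4755 mm
platinum: ΔL = 84.9×10⁻⁷ × 1.944 m × 69.0 = 1.1388×10⁻³ m = 1.1388 mm
difference = 1.4755 − 1.1388 = 0.3367 mm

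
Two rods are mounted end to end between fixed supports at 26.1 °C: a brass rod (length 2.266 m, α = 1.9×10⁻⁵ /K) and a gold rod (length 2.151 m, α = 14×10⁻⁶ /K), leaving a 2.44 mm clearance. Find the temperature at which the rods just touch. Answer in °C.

α₁L₁ = 4.3054×10⁻⁵ m/K, α₂L₂ = 3.0114×10⁻⁵ m/K → total 7.3168×10⁻⁵ m/K
ΔT = g/(α₁L₁+α₂L₂) = 2.44×10⁻³ / 7.3168×10⁻⁵ = 33.348 K
T = 26.1 + 33.348 = 59.448 °C

T = 59.4 °C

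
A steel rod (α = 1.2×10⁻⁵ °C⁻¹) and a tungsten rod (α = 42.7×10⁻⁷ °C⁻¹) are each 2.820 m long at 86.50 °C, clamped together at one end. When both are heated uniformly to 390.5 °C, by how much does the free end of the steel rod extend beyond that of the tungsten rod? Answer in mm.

6.63 mm

ΔT = 304.00 K
steel: ΔL = 1.2×10⁻⁵ × 2.820 m × 304.00 = 1.0287×10⁻² m = 10.287 mm
tungsten: ΔL = 42.7×10⁻⁷ × 2.820 m × 304.00 = 3.6606×10⁻³ m = 3.6606 mm
difference = 10.287 − 3.6606 = 6.6264 mm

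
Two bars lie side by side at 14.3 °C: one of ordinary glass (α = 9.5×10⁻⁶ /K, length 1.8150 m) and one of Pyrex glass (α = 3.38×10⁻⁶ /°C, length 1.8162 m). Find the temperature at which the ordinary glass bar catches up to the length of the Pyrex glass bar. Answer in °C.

Equal length when α₁L₁ΔT − α₂L₂ΔT = L₂ − L₁ = 1.20×10⁻³ m
α₁L₁ = 1.72425×10⁻⁵, α₂L₂ = 6.138756×10⁻⁶ → Δ(αL) = 1.1103744×10⁻⁵ m/K
ΔT = 1.20×10⁻³ / 1.1103744×10⁻⁵ = 108.072 K, so T = 14.3 + 108.072 = 122.372 °C

T = 122.4 °C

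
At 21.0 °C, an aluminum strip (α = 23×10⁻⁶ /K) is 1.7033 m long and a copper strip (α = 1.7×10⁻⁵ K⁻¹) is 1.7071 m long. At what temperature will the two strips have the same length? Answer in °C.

T = 395.2 °C

L₁(1 + α₁ΔT) = L₂(1 + α₂ΔT) ⇒ ΔT = (L₂ − L₁)/(α₁L₁ − α₂L₂)
L₂ − L₁ = 1.7071 − 1.7033 = 3.80×10⁻³ m
α₁L₁ − α₂L₂ = 23×10⁻⁶×1.7033 − 1.7×10⁻⁵×1.7071 = 1.01552×10⁻⁵ m/K
ΔT = 3.80×10⁻³ / 1.01552×10⁻⁵ = 374.193 K
T = 21.0 + 374.193 = 395.193 °C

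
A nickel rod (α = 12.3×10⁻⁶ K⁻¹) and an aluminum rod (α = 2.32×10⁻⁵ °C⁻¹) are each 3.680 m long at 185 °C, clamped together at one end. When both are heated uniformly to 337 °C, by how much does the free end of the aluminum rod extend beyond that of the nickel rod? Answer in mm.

6.10 mm

ΔT = 152 K
nickel: ΔL = 12.3×10⁻⁶ × 3.680 m × 152 = 6.8801×10⁻³ m = 6.8801 mm
aluminum: ΔL = 2.32×10⁻⁵ × 3.680 m × 152 = 1.2977×10⁻² m = 12.977 mm
difference = 12.977 − 6.8801 = 6.0969 mm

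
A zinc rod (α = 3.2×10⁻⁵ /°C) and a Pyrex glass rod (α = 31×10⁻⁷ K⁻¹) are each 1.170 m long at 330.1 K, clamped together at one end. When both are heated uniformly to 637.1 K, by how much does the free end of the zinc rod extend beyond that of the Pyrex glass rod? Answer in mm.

ΔT = 307.0 K
zinc: ΔL = 3.2×10⁻⁵ × 1.170 m × 307.0 = 1.1494×10⁻² m = 11.494 mm
Pyrex glass: ΔL = 31×10⁻⁷ × 1.170 m × 307.0 = 1.1135×10⁻³ m = 1.1135 mm
difference = 11.494 − 1.1135 = 10.3805 mm

10.4 mm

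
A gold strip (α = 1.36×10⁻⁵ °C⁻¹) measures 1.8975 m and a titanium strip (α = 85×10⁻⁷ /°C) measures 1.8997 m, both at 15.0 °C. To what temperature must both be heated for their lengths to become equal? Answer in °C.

L₁(1 + α₁ΔT) = L₂(1 + α₂ΔT) ⇒ ΔT = (L₂ − L₁)/(α₁L₁ − α₂L₂)
L₂ − L₁ = 1.8997 − 1.8975 = 2.20×10⁻³ m
α₁L₁ − α₂L₂ = 1.36×10⁻⁵×1.8975 − 85×10⁻⁷×1.8997 = 9.65855×10⁻⁶ m/K
ΔT = 2.20×10⁻³ / 9.65855×10⁻⁶ = 227.777 K
T = 15.0 + 227.777 = 242.777 °C

T = 242.8 °C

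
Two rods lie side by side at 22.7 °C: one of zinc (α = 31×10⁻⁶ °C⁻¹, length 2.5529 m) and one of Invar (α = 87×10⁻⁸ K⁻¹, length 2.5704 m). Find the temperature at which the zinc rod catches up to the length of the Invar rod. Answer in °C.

L₁(1 + α₁ΔT) = L₂(1 + α₂ΔT) ⇒ ΔT = (L₂ − L₁)/(α₁L₁ − α₂L₂)
L₂ − L₁ = 2.5704 − 2.5529 = 1.75×10⁻² m
α₁L₁ − α₂L₂ = 31×10⁻⁶×2.5529 − 87×10⁻⁸×2.5704 = 7.6903652×10⁻⁵ m/K
ΔT = 1.75×10⁻² / 7.6903652×10⁻⁵ = 227.557 K
T = 22.7 + 227.557 = 250.257 °C

T = 250.3 °C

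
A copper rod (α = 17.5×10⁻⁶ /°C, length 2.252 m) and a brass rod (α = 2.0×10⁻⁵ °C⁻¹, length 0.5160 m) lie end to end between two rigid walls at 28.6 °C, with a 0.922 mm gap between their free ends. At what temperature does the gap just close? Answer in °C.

T = 47.1 °C

Gap closes when ΔL₁ + ΔL₂ = 0.922 mm = 9.22×10⁻⁴ m
(α₁L₁ + α₂L₂)ΔT = g
α₁L₁ + α₂L₂ = 17.5×10⁻⁶×2.252 + 2.0×10⁻⁵×0.5160 = 4.973×10⁻⁵ m/K
ΔT = 9.22×10⁻⁴ / 4.973×10⁻⁵ = 18.540 K
T = 28.6 + 18.540 = 47.140 °C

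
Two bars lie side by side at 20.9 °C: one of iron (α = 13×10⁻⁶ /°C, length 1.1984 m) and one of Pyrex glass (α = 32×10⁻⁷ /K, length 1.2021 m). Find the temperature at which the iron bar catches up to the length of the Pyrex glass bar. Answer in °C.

Equal length when α₁L₁ΔT − α₂L₂ΔT = L₂ − L₁ = 3.70×10⁻³ m
α₁L₁ = 1.55792×10⁻⁵, α₂L₂ = 3.84672×10⁻⁶ → Δ(αL) = 1.173248×10⁻⁵ m/K
ΔT = 3.70×10⁻³ / 1.173248×10⁻⁵ = 315.364 K, so T = 20.9 + 315.364 = 336.264 °C

T = 336.3 °C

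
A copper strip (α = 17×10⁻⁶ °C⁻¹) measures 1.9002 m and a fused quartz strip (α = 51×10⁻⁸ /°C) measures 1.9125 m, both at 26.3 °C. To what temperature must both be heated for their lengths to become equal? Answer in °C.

Equal length when α₁L₁ΔT − α₂L₂ΔT = L₂ − L₁ = 1.23×10⁻² m
α₁L₁ = 3.23034×10⁻⁵, α₂L₂ = 9.75375×10⁻⁷ → Δ(αL) = 3.1328025×10⁻⁵ m/K
ΔT = 1.23×10⁻² / 3.1328025×10⁻⁵ = 392.620 K, so T = 26.3 + 392.620 = 418.920 °C

T = 418.9 °C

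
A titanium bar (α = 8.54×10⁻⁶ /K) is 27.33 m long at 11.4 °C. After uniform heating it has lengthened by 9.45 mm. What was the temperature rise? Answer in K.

ΔT = 40.5 K

ΔL = αL₀ΔT ⇒ ΔT = ΔL / (αL₀)
ΔT = 9.45×10⁻³ m / (8.54×10⁻⁶ × 27.33 m) = 40.489 K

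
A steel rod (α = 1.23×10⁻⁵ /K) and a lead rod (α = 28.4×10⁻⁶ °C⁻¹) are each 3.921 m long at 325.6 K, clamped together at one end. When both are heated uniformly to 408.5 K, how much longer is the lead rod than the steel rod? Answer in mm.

ΔT = 82.9 K
steel: ΔL = 1.23×10⁻⁵ × 3.921 m × 82.9 = 3.9981×10⁻³ m = 3.9981 mm
lead: ΔL = 28.4×10⁻⁶ × 3.921 m × 82.9 = 9.2314×10⁻³ m = 9.2314 mm
difference = 9.2314 − 3.9981 = 5.2333 mm

5.23 mm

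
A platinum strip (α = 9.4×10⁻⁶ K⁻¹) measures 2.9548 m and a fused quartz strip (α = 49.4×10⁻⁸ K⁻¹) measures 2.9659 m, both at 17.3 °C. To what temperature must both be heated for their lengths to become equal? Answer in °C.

L₁(1 + α₁ΔT) = L₂(1 + α₂ΔT) ⇒ ΔT = (L₂ − L₁)/(α₁L₁ − α₂L₂)
L₂ − L₁ = 2.9659 − 2.9548 = 1.11×10⁻² m
α₁L₁ − α₂L₂ = 9.4×10⁻⁶×2.9548 − 49.4×10⁻⁸×2.9659 = 2.63099654×10⁻⁵ m/K
ΔT = 1.11×10⁻² / 2.63099654×10⁻⁵ = 421.893 K
T = 17.3 + 421.893 = 439.193 °C

T = 439.2 °C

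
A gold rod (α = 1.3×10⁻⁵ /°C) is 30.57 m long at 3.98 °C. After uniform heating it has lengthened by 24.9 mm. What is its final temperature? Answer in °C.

ΔL = αL₀ΔT ⇒ ΔT = ΔL / (αL₀)
ΔT = 24.9×10⁻³ m / (1.3×10⁻⁵ × 30.57 m) = 62.656 K
T = 3.98 + 62.656 = 66.636 °C

T = 66.6 °C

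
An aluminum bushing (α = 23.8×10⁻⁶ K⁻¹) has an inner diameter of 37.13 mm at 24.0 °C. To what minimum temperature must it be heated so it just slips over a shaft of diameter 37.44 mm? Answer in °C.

Required Δd = 37.44 − 37.13 = 0.31 mm
Δd = αd₀ΔT ⇒ ΔT = Δd/(αd₀) = 0.31 / (23.8×10⁻⁶ × 37.13) = 350.80 K
T_min = 24.0 + 350.80 = 374.80 °C

T = 375 °C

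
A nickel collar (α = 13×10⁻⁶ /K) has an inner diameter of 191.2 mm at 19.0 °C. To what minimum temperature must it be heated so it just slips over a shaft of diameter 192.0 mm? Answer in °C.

T = 341 °C

Required Δd = 192.0 − 191.2 = 0.8 mm
Δd = αd₀ΔT ⇒ ΔT = Δd/(αd₀) = 0.8 / (13×10⁻⁶ × 191.2) = 321.85 K
T_min = 19.0 + 321.85 = 340.85 °C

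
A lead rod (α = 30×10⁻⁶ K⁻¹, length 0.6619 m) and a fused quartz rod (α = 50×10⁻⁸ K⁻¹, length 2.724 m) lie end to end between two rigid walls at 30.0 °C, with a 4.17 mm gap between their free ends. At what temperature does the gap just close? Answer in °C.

T = 227 °C

Gap closes when ΔL₁ + ΔL₂ = 4.17 mm = 4.17×10⁻³ m
(α₁L₁ + α₂L₂)ΔT = g
α₁L₁ + α₂L₂ = 30×10⁻⁶×0.6619 + 50×10⁻⁸×2.724 = 2.1219×10⁻⁵ m/K
ΔT = 4.17×10⁻³ / 2.1219×10⁻⁵ = 196.52 K
T = 30.0 + 196.52 = 226.52 °C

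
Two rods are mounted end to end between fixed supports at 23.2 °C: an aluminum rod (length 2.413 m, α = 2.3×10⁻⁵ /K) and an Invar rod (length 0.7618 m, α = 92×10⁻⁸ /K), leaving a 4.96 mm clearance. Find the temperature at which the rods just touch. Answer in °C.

T = 111 °C

Gap closes when ΔL₁ + ΔL₂ = 4.96 mm = 4.96×10⁻³ m
(α₁L₁ + α₂L₂)ΔT = g
α₁L₁ + α₂L₂ = 2.3×10⁻⁵×2.413 + 92×10⁻⁸×0.7618 = 5.6199856×10⁻⁵ m/K
ΔT = 4.96×10⁻³ / 5.6199856×10⁻⁵ = 88.26 K
T = 23.2 + 88.26 = 111.46 °C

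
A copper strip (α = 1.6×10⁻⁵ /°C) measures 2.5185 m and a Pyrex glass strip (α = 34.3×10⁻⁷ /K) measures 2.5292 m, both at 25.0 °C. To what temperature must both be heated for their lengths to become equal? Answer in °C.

T = 363.4 °C

Equal length when α₁L₁ΔT − α₂L₂ΔT = L₂ − L₁ = 1.07×10⁻² m
α₁L₁ = 4.0296×10⁻⁵, α₂L₂ = 8.675156×10⁻⁶ → Δ(αL) = 3.1620844×10⁻⁵ m/K
ΔT = 1.07×10⁻² / 3.1620844×10⁻⁵ = 338.384 K, so T = 25.0 + 338.384 = 363.384 °C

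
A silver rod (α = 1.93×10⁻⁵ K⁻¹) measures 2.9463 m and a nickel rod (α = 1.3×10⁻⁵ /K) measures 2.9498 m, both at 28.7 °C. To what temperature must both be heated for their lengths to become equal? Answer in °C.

Equal length when α₁L₁ΔT − α₂L₂ΔT = L₂ − L₁ = 3.50×10⁻³ m
α₁L₁ = 5.686359×10⁻⁵, α₂L₂ = 3.83474×10⁻⁵ → Δ(αL) = 1.851619×10⁻⁵ m/K
ΔT = 3.50×10⁻³ / 1.851619×10⁻⁵ = 189.024 K, so T = 28.7 + 189.024 = 217.724 °C

T = 217.7 °C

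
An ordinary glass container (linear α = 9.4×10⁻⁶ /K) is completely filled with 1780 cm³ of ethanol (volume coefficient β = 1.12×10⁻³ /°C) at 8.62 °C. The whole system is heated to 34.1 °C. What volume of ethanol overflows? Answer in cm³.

49.5 cm³

The container also expands: β_container ≈ 3α = 2.82×10⁻⁵ /K
Net overflow = V₀(β_liq − 3α_cont)ΔT
β − 3α = 1.12×10⁻³ − 2.82×10⁻⁵ = 1.0918×10⁻³ /K; ΔT = 25.48 K
ΔV = 1780 × 1.0918×10⁻³ × 25.48 = 49.5 cm³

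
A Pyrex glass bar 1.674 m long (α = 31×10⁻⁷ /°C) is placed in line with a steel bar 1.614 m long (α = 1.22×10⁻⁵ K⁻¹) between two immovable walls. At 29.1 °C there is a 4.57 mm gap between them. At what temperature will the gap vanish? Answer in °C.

Gap closes when ΔL₁ + ΔL₂ = 4.57 mm = 4.57×10⁻³ m
(α₁L₁ + α₂L₂)ΔT = g
α₁L₁ + α₂L₂ = 31×10⁻⁷×1.674 + 1.22×10⁻⁵×1.614 = 2.48802×10⁻⁵ m/K
ΔT = 4.57×10⁻³ / 2.48802×10⁻⁵ = 183.68 K
T = 29.1 + 183.68 = 212.78 °C

T = 213 °C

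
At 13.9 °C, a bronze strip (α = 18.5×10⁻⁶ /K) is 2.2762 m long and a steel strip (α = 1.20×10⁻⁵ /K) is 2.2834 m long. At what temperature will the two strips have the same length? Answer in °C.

T = 503.4 °C

Equal length when α₁L₁ΔT − α₂L₂ΔT = L₂ − L₁ = 7.20×10⁻³ m
α₁L₁ = 4.21097×10⁻⁵, α₂L₂ = 2.74008×10⁻⁵ → Δ(αL) = 1.47089×10⁻⁵ m/K
ΔT = 7.20×10⁻³ / 1.47089×10⁻⁵ = 489.500 K, so T = 13.9 + 489.500 = 503.400 °C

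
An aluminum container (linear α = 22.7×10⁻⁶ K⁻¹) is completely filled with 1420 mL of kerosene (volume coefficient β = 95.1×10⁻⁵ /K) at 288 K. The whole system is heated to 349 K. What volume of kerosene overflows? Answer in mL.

The container also expands: β_container ≈ 3α = 6.81×10⁻⁵ /K
Net overflow = V₀(β_liq − 3α_cont)ΔT
β − 3α = 9.51×10⁻⁴ − 6.81×10⁻⁵ = 8.829×10⁻⁴ /K; ΔT = 61 K
ΔV = 1420 × 8.829×10⁻⁴ × 61 = 76.5 mL

76.5 mL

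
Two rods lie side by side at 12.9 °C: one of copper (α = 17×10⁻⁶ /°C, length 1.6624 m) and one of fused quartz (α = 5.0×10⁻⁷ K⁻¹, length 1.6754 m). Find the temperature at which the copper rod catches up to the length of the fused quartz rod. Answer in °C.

Equal length when α₁L₁ΔT − α₂L₂ΔT = L₂ − L₁ = 1.30×10⁻² m
α₁L₁ = 2.82608×10⁻⁵, α₂L₂ = 8.377×10⁻⁷ → Δ(αL) = 2.74231×10⁻⁵ m/K
ΔT = 1.30×10⁻² / 2.74231×10⁻⁵ = 474.053 K, so T = 12.9 + 474.053 = 486.953 °C

T = 487.0 °C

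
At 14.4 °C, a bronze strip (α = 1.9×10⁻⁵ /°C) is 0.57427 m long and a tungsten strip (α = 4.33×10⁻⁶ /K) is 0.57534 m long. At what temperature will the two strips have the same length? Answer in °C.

L₁(1 + α₁ΔT) = L₂(1 + α₂ΔT) ⇒ ΔT = (L₂ − L₁)/(α₁L₁ − α₂L₂)
L₂ − L₁ = 0.57534 − 0.57427 = 1.07×10⁻³ m
α₁L₁ − α₂L₂ = 1.9×10⁻⁵×0.57427 − 4.33×10⁻⁶×0.57534 = 8.4199078×10⁻⁶ m/K
ΔT = 1.07×10⁻³ / 8.4199078×10⁻⁶ = 127.080 K
T = 14.4 + 127.080 = 141.480 °C

T = 141.5 °C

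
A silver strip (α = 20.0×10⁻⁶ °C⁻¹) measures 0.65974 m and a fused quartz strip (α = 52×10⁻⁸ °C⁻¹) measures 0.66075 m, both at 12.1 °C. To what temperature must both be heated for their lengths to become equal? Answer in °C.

T = 90.69 °C

Equal length when α₁L₁ΔT − α₂L₂ΔT = L₂ − L₁ = 1.01×10⁻³ m
α₁L₁ = 1.31948×10⁻⁵, α₂L₂ = 3.4359×10⁻⁷ → Δ(αL) = 1.285121×10⁻⁵ m/K
ΔT = 1.01×10⁻³ / 1.285121×10⁻⁵ = 78.5918 K, so T = 12.1 + 78.5918 = 90.6918 °C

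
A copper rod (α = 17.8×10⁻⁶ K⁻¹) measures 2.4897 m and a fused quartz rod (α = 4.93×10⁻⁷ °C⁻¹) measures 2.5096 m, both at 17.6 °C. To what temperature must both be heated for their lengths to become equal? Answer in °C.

T = 479.5 °C

Equal length when α₁L₁ΔT − α₂L₂ΔT = L₂ − L₁ = 1.99×10⁻² m
α₁L₁ = 4.431666×10⁻⁵, α₂L₂ = 1.2372328×10⁻⁶ → Δ(αL) = 4.30794272×10⁻⁵ m/K
ΔT = 1.99×10⁻² / 4.30794272×10⁻⁵ = 461.937 K, so T = 17.6 + 461.937 = 479.537 °C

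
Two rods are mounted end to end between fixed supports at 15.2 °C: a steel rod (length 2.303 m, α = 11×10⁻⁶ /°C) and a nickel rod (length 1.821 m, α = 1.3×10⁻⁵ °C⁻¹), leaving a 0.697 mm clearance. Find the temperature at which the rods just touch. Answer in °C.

α₁L₁ = 2.5333×10⁻⁵ m/K, α₂L₂ = 2.3673×10⁻⁵ m/K → total 4.9006×10⁻⁵ m/K
ΔT = g/(α₁L₁+α₂L₂) = 6.97×10⁻⁴ / 4.9006×10⁻⁵ = 14.223 K
T = 15.2 + 14.223 = 29.423 °C

T = 29.4 °C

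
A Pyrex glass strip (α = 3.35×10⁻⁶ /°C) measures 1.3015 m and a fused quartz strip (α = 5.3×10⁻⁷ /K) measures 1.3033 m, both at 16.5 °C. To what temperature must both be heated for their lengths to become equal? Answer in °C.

T = 507.1 °C

Equal length when α₁L₁ΔT − α₂L₂ΔT = L₂ − L₁ = 1.80×10⁻³ m
α₁L₁ = 4.360025×10⁻⁶, α₂L₂ = 6.90749×10⁻⁷ → Δ(αL) = 3.669276×10⁻⁶ m/K
ΔT = 1.80×10⁻³ / 3.669276×10⁻⁶ = 490.560 K, so T = 16.5 + 490.560 = 507.060 °C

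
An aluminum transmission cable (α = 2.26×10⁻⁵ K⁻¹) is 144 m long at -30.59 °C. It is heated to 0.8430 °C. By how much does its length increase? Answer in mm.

|ΔT| = |0.8430 − (-30.59)| = 31.4330 K
ΔL = αL₀ΔT = (2.26×10⁻⁵)(144)(31.4330) = 1.02×10⁻¹ m

ΔL = 102 mm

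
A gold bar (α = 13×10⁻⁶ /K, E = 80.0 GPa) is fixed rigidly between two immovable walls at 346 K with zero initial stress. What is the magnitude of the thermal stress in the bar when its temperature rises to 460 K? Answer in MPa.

Fully constrained: the free strain ε = αΔT is blocked, so σ = Eε = EαΔT.
|ΔT| = 114 K
σ = 80.0×10⁹ × 13×10⁻⁶ × 114 = 1.19×10⁸ Pa

σ = 119 MPa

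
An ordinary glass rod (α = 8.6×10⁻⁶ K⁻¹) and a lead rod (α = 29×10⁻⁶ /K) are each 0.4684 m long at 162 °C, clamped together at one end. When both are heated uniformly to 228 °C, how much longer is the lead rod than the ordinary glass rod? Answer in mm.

0.631 mm

ΔT = 66 K
ordinary glass: ΔL = 8.6×10⁻⁶ × 0.4684 m × 66 = 2.6586×10⁻⁴ m = 0.26586 mm
lead: ΔL = 29×10⁻⁶ × 0.4684 m × 66 = 8.9652×10⁻⁴ m = 0.89652 mm
difference = 0.89652 − 0.26586 = 0.63066 mm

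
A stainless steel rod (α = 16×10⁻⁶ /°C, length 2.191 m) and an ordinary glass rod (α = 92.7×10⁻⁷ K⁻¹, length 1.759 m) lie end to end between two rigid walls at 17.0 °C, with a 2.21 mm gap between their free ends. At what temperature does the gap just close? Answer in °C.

α₁L₁ = 3.5056×10⁻⁵ m/K, α₂L₂ = 1.630593×10⁻⁵ m/K → total 5.136193×10⁻⁵ m/K
ΔT = g/(α₁L₁+α₂L₂) = 2.21×10⁻³ / 5.136193×10⁻⁵ = 43.028 K
T = 17.0 + 43.028 = 60.028 °C

T = 60.0 °C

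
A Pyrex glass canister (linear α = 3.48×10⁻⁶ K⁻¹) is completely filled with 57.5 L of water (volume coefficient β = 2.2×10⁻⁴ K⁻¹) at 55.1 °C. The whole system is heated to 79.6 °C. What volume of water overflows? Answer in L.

The canister also expands: β_container ≈ 3α = 1.044×10⁻⁵ /K
Net overflow = V₀(β_liq − 3α_cont)ΔT
β − 3α = 2.20×10⁻⁴ − 1.044×10⁻⁵ = 2.0956×10⁻⁴ /K; ΔT = 24.5 K
ΔV = 57.5 × 2.0956×10⁻⁴ × 24.5 = 0.295 L

0.295 L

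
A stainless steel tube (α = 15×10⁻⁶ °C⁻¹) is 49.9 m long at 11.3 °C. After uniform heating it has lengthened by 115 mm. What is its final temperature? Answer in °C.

ΔL = αL₀ΔT ⇒ ΔT = ΔL / (αL₀)
ΔT = 115×10⁻³ m / (15×10⁻⁶ × 49.9 m) = 153.64 K
T = 11.3 + 153.64 = 164.94 °C

T = 165 °C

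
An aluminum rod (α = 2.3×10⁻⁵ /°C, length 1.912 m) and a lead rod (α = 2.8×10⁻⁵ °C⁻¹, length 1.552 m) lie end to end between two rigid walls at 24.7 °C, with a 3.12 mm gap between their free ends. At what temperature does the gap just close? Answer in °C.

T = 60.4 °C

α₁L₁ = 4.3976×10⁻⁵ m/K, α₂L₂ = 4.3456×10⁻⁵ m/K → total 8.7432×10⁻⁵ m/K
ΔT = g/(α₁L₁+α₂L₂) = 3.12×10⁻³ / 8.7432×10⁻⁵ = 35.685 K
T = 24.7 + 35.685 = 60.385 °C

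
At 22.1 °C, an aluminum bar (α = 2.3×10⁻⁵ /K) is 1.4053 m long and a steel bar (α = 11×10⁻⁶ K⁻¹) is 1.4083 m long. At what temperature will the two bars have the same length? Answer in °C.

Equal length when α₁L₁ΔT − α₂L₂ΔT = L₂ − L₁ = 3.00×10⁻³ m
α₁L₁ = 3.23219×10⁻⁵, α₂L₂ = 1.54913×10⁻⁵ → Δ(αL) = 1.68306×10⁻⁵ m/K
ΔT = 3.00×10⁻³ / 1.68306×10⁻⁵ = 178.247 K, so T = 22.1 + 178.247 = 200.347 °C

T = 200.3 °C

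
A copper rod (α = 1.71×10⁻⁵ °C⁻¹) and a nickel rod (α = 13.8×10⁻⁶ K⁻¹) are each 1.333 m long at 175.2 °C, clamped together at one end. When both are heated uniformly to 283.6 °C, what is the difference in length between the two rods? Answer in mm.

ΔT = 108.4 K
copper: ΔL = 1.71×10⁻⁵ × 1.333 m × 108.4 = 2.4709×10⁻³ m = 2.4709 mm
nickel: ΔL = 13.8×10⁻⁶ × 1.333 m × 108.4 = 1.9941×10⁻³ m = 1.9941 mm
difference = 2.4709 − 1.9941 = 0.4768 mm

0.477 mm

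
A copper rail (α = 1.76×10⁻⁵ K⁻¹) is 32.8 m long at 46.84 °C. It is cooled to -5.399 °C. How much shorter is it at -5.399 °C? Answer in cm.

|ΔT| = |-5.399 − 46.84| = 52.239 K
ΔL = αL₀ΔT = (1.76×10⁻⁵)(32.8)(52.239) = 3.02×10⁻² m

ΔL = 3.02 cm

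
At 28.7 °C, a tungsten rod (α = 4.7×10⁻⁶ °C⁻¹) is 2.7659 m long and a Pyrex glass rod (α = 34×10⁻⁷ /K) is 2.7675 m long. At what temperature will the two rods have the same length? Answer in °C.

Equal length when α₁L₁ΔT − α₂L₂ΔT = L₂ − L₁ = 1.60×10⁻³ m
α₁L₁ = 1.299973×10⁻⁵, α₂L₂ = 9.4095×10⁻⁶ → Δ(αL) = 3.59023×10⁻⁶ m/K
ΔT = 1.60×10⁻³ / 3.59023×10⁻⁶ = 445.654 K, so T = 28.7 + 445.654 = 474.354 °C

T = 474.4 °C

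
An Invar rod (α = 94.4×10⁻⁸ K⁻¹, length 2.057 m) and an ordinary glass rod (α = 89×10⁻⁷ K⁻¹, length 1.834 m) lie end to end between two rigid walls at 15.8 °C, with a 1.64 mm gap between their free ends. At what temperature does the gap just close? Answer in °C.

T = 106 °C

Gap closes when ΔL₁ + ΔL₂ = 1.64 mm = 1.64×10⁻³ m
(α₁L₁ + α₂L₂)ΔT = g
α₁L₁ + α₂L₂ = 94.4×10⁻⁸×2.057 + 89×10⁻⁷×1.834 = 1.8264408×10⁻⁵ m/K
ΔT = 1.64×10⁻³ / 1.8264408×10⁻⁵ = 89.79 K
T = 15.8 + 89.79 = 105.59 °C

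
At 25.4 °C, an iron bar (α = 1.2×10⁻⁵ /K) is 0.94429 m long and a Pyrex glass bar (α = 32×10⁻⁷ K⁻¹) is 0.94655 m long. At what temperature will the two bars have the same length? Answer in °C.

Equal length when α₁L₁ΔT − α₂L₂ΔT = L₂ − L₁ = 2.26×10⁻³ m
α₁L₁ = 1.133148×10⁻⁵, α₂L₂ = 3.02896×10⁻⁶ → Δ(αL) = 8.30252×10⁻⁶ m/K
ΔT = 2.26×10⁻³ / 8.30252×10⁻⁶ = 272.207 K, so T = 25.4 + 272.207 = 297.607 °C

T = 297.6 °C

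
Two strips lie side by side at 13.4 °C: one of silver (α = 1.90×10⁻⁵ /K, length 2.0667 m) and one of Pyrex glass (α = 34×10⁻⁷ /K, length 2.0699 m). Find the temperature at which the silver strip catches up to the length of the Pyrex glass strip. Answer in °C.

T = 112.7 °C

Equal length when α₁L₁ΔT − α₂L₂ΔT = L₂ − L₁ = 3.20×10⁻³ m
α₁L₁ = 3.92673×10⁻⁵, α₂L₂ = 7.03766×10⁻⁶ → Δ(αL) = 3.222964×10⁻⁵ m/K
ΔT = 3.20×10⁻³ / 3.222964×10⁻⁵ = 99.287 K, so T = 13.4 + 99.287 = 112.687 °C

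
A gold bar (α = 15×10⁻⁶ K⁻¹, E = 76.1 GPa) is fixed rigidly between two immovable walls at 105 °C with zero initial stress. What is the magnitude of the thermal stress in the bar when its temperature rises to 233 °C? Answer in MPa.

σ = 146 MPa

Fully constrained: the free strain ε = αΔT is blocked, so σ = Eε = EαΔT.
|ΔT| = 128 K
σ = 76.1×10⁹ × 15×10⁻⁶ × 128 = 1.46×10⁸ Pa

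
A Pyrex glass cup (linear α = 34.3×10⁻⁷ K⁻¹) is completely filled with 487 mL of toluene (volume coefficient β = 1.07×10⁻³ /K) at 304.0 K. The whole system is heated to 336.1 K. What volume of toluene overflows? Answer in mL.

The cup also expands: β_container ≈ 3α = 1.029×10⁻⁵ /K
Net overflow = V₀(β_liq − 3α_cont)ΔT
β − 3α = 1.07×10⁻³ − 1.029×10⁻⁵ = 1.05971×10⁻³ /K; ΔT = 32.1 K
ΔV = 487 × 1.05971×10⁻³ × 32.1 = 16.6 mL

16.6 mL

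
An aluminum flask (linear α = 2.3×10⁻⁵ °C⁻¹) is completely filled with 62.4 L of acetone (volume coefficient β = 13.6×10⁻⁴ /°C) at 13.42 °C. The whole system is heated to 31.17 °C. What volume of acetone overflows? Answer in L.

1.43 L

The flask also expands: β_container ≈ 3α = 6.9×10⁻⁵ /K
Net overflow = V₀(β_liq − 3α_cont)ΔT
β − 3α = 1.36×10⁻³ − 6.9×10⁻⁵ = 1.291×10⁻³ /K; ΔT = 17.75 K
ΔV = 62.4 × 1.291×10⁻³ × 17.75 = 1.43 L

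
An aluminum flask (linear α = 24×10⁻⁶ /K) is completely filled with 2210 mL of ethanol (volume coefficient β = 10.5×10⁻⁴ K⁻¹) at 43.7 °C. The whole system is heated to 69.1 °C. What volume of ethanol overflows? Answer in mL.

The flask also expands: β_container ≈ 3α = 7.2×10⁻⁵ /K
Net overflow = V₀(β_liq − 3α_cont)ΔT
β − 3α = 1.05×10⁻³ − 7.2×10⁻⁵ = 9.78×10⁻⁴ /K; ΔT = 25.4 K
ΔV = 2210 × 9.78×10⁻⁴ × 25.4 = 54.9 mL

54.9 mL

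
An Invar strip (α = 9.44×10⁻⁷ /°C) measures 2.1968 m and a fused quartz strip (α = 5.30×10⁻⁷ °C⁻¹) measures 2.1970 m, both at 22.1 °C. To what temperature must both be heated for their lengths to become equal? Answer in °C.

L₁(1 + α₁ΔT) = L₂(1 + α₂ΔT) ⇒ ΔT = (L₂ − L₁)/(α₁L₁ − α₂L₂)
L₂ − L₁ = 2.1970 − 2.1968 = 2.00×10⁻⁴ m
α₁L₁ − α₂L₂ = 9.44×10⁻⁷×2.1968 − 5.30×10⁻⁷×2.1970 = 9.093692×10⁻⁷ m/K
ΔT = 2.00×10⁻⁴ / 9.093692×10⁻⁷ = 219.933 K
T = 22.1 + 219.933 = 242.033 °C

T = 242.0 °C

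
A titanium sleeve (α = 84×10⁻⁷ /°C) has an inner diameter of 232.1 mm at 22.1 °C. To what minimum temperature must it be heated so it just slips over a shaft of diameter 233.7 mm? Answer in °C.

T = 843 °C

Required Δd = 233.7 − 232.1 = 1.6 mm
Δd = αd₀ΔT ⇒ ΔT = Δd/(αd₀) = 1.6 / (84×10⁻⁷ × 232.1) = 820.66 K
T_min = 22.1 + 820.66 = 842.76 °C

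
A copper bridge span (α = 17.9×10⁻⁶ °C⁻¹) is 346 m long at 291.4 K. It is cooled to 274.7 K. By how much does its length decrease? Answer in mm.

|ΔT| = |274.7 − 291.4| = 16.7 K
ΔL = αL₀ΔT = (17.9×10⁻⁶)(346)(16.7) = 1.03×10⁻¹ m

ΔL = 103 mm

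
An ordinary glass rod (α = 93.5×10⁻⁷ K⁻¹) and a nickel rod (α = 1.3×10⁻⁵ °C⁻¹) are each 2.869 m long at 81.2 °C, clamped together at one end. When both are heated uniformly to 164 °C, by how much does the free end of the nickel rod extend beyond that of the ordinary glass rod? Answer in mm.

0.867 mm

ΔT = 82.8 K
ordinary glass: ΔL = 93.5×10⁻⁷ × 2.869 m × 82.8 = 2.2211×10⁻³ m = 2.2211 mm
nickel: ΔL = 1.3×10⁻⁵ × 2.869 m × 82.8 = 3.0882×10⁻³ m = 3.0882 mm
difference = 3.0882 − 2.2211 = 0.8671 mm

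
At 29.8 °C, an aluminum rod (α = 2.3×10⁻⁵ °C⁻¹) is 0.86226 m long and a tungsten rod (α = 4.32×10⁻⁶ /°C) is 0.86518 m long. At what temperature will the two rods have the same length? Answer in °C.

Equal length when α₁L₁ΔT − α₂L₂ΔT = L₂ − L₁ = 2.92×10⁻³ m
α₁L₁ = 1.983198×10⁻⁵, α₂L₂ = 3.7375776×10⁻⁶ → Δ(αL) = 1.60944024×10⁻⁵ m/K
ΔT = 2.92×10⁻³ / 1.60944024×10⁻⁵ = 181.430 K, so T = 29.8 + 181.430 = 211.230 °C

T = 211.2 °C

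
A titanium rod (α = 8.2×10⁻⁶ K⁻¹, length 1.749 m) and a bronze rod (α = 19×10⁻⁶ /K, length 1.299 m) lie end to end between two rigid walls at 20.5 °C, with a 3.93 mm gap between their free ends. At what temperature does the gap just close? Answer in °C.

T = 121 °C

α₁L₁ = 1.43418×10⁻⁵ m/K, α₂L₂ = 2.4681×10⁻⁵ m/K → total 3.90228×10⁻⁵ m/K
ΔT = g/(α₁L₁+α₂L₂) = 3.93×10⁻³ / 3.90228×10⁻⁵ = 100.71 K
T = 20.5 + 100.71 = 121.21 °C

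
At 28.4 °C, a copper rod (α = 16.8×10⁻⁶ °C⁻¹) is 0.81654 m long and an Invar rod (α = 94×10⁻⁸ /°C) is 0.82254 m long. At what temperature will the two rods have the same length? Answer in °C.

T = 491.9 °C

L₁(1 + α₁ΔT) = L₂(1 + α₂ΔT) ⇒ ΔT = (L₂ − L₁)/(α₁L₁ − α₂L₂)
L₂ − L₁ = 0.82254 − 0.81654 = 6.00×10⁻³ m
α₁L₁ − α₂L₂ = 16.8×10⁻⁶×0.81654 − 94×10⁻⁸×0.82254 = 1.29446844×10⁻⁵ m/K
ΔT = 6.00×10⁻³ / 1.29446844×10⁻⁵ = 463.511 K
T = 28.4 + 463.511 = 491.911 °C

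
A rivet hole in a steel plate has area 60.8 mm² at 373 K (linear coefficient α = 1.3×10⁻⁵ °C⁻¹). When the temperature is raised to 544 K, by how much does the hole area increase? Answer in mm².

Area coefficient ≈ 2α; |ΔT| = 171 K
ΔA = 2αA₀ΔT = 2(1.3×10⁻⁵)(60.8)(171) = 0.270 mm²

ΔA = 0.270 mm²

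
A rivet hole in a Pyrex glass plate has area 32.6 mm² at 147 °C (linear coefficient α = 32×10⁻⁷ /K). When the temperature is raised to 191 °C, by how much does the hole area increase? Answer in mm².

Area coefficient ≈ 2α; |ΔT| = 44 K
ΔA = 2αA₀ΔT = 2(32×10⁻⁷)(32.6)(44) = 9.18×10⁻³ mm²

ΔA = 0.00918 mm²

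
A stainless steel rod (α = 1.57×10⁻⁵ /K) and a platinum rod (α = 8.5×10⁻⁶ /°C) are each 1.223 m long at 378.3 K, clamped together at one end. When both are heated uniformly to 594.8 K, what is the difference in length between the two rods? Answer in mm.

1.91 mm

ΔT = 216.5 K
stainless steel: ΔL = 1.57×10⁻⁵ × 1.223 m × 216.5 = 4.1570×10⁻³ m = 4.1570 mm
platinum: ΔL = 8.5×10⁻⁶ × 1.223 m × 216.5 = 2.2506×10⁻³ m = 2.2506 mm
difference = 4.1570 − 2.2506 = 1.9064 mm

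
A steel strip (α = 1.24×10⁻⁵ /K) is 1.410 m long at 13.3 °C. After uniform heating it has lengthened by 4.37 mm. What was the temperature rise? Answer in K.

ΔL = αL₀ΔT ⇒ ΔT = ΔL / (αL₀)
ΔT = 4.37×10⁻³ m / (1.24×10⁻⁵ × 1.410 m) = 249.94 K

ΔT = 250 K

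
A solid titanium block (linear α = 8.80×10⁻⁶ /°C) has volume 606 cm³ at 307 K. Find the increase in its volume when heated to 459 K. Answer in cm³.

Isotropic solid: β ≈ 3α = 2.6×10⁻⁵ /K; ΔT = 152 K
ΔV = 3αV₀ΔT = 3(8.80×10⁻⁶)(606)(152) = 2.43 cm³

ΔV = 2.43 cm³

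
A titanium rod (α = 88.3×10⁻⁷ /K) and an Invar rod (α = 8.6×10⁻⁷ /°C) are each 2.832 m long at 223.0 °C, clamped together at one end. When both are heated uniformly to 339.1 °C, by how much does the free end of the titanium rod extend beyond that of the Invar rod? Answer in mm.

2.62 mm

ΔT = 116.1 K
titanium: ΔL = 88.3×10⁻⁷ × 2.832 m × 116.1 = 2.9033×10⁻³ m = 2.9033 mm
Invar: ΔL = 8.6×10⁻⁷ × 2.832 m × 116.1 = 2.8276×10⁻⁴ m = 0.28276 mm
difference = 2.9033 − 0.28276 = 2.62054 mm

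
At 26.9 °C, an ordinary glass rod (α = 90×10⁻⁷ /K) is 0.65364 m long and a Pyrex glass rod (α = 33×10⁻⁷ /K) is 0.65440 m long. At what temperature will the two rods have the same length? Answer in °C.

T = 231.0 °C

L₁(1 + α₁ΔT) = L₂(1 + α₂ΔT) ⇒ ΔT = (L₂ − L₁)/(α₁L₁ − α₂L₂)
L₂ − L₁ = 0.65440 − 0.65364 = 7.60×10⁻⁴ m
α₁L₁ − α₂L₂ = 90×10⁻⁷×0.65364 − 33×10⁻⁷×0.65440 = 3.72324×10⁻⁶ m/K
ΔT = 7.60×10⁻⁴ / 3.72324×10⁻⁶ = 204.123 K
T = 26.9 + 204.123 = 231.023 °C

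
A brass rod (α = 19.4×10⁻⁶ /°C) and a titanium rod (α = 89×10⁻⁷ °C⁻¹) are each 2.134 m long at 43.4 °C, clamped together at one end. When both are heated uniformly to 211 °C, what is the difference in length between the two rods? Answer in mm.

3.76 mm

ΔT = 167.6 K
brass: ΔL = 19.4×10⁻⁶ × 2.134 m × 167.6 = 6.9386×10⁻³ m = 6.9386 mm
titanium: ΔL = 89×10⁻⁷ × 2.134 m × 167.6 = 3.1832×10⁻³ m = 3.1832 mm
difference = 6.9386 − 3.1832 = 3.7554 mm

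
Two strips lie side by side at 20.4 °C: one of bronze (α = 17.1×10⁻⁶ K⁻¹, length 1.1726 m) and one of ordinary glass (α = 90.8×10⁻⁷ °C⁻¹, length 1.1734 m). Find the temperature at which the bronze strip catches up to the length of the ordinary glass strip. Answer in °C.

L₁(1 + α₁ΔT) = L₂(1 + α₂ΔT) ⇒ ΔT = (L₂ − L₁)/(α₁L₁ − α₂L₂)
L₂ − L₁ = 1.1734 − 1.1726 = 8.00×10⁻⁴ m
α₁L₁ − α₂L₂ = 17.1×10⁻⁶×1.1726 − 90.8×10⁻⁷×1.1734 = 9.396988×10⁻⁶ m/K
ΔT = 8.00×10⁻⁴ / 9.396988×10⁻⁶ = 85.134 K
T = 20.4 + 85.134 = 105.534 °C

T = 105.5 °C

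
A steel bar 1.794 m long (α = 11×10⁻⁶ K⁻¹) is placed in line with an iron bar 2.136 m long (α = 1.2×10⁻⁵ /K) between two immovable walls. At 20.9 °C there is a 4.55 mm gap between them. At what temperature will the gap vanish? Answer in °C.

Gap closes when ΔL₁ + ΔL₂ = 4.55 mm = 4.55×10⁻³ m
(α₁L₁ + α₂L₂)ΔT = g
α₁L₁ + α₂L₂ = 11×10⁻⁶×1.794 + 1.2×10⁻⁵×2.136 = 4.5366×10⁻⁵ m/K
ΔT = 4.55×10⁻³ / 4.5366×10⁻⁵ = 100.30 K
T = 20.9 + 100.30 = 121.20 °C

T = 121 °C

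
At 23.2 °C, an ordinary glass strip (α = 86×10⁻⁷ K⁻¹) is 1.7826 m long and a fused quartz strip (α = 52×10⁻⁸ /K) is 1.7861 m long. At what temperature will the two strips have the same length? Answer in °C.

T = 266.2 °C

Equal length when α₁L₁ΔT − α₂L₂ΔT = L₂ − L₁ = 3.50×10⁻³ m
α₁L₁ = 1.533036×10⁻⁵, α₂L₂ = 9.28772×10⁻⁷ → Δ(αL) = 1.4401588×10⁻⁵ m/K
ΔT = 3.50×10⁻³ / 1.4401588×10⁻⁵ = 243.029 K, so T = 23.2 + 243.029 = 266.229 °C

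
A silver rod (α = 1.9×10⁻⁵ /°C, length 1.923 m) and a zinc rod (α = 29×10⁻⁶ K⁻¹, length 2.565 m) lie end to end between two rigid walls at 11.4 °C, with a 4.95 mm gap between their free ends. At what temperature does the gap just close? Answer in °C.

T = 56.0 °C

α₁L₁ = 3.6537×10⁻⁵ m/K, α₂L₂ = 7.4385×10⁻⁵ m/K → total 1.10922×10⁻⁴ m/K
ΔT = g/(α₁L₁+α₂L₂) = 4.95×10⁻³ / 1.10922×10⁻⁴ = 44.626 K
T = 11.4 + 44.626 = 56.026 °C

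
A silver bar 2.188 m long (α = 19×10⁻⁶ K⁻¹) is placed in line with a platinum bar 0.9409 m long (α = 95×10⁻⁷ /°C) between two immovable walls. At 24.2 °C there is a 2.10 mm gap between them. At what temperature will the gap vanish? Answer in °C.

T = 65.8 °C

α₁L₁ = 4.1572×10⁻⁵ m/K, α₂L₂ = 8.93855×10⁻⁶ m/K → total 5.051055×10⁻⁵ m/K
ΔT = g/(α₁L₁+α₂L₂) = 2.10×10⁻³ / 5.051055×10⁻⁵ = 41.575 K
T = 24.2 + 41.575 = 65.775 °C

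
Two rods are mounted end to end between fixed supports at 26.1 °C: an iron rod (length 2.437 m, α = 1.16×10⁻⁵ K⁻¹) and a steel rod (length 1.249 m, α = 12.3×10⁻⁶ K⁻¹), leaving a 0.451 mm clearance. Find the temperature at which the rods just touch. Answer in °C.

Gap closes when ΔL₁ + ΔL₂ = 0.451 mm = 4.51×10⁻⁴ m
(α₁L₁ + α₂L₂)ΔT = g
α₁L₁ + α₂L₂ = 1.16×10⁻⁵×2.437 + 12.3×10⁻⁶×1.249 = 4.36319×10⁻⁵ m/K
ΔT = 4.51×10⁻⁴ / 4.36319×10⁻⁵ = 10.336 K
T = 26.1 + 10.336 = 36.436 °C

T = 36.4 °C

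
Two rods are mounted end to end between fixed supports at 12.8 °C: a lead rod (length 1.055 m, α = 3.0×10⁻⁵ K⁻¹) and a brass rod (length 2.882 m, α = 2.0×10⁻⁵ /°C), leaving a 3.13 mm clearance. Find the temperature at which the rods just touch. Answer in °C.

α₁L₁ = 3.165×10⁻⁵ m/K, α₂L₂ = 5.764×10⁻⁵ m/K → total 8.929×10⁻⁵ m/K
ΔT = g/(α₁L₁+α₂L₂) = 3.13×10⁻³ / 8.929×10⁻⁵ = 35.054 K
T = 12.8 + 35.054 = 47.854 °C

T = 47.9 °C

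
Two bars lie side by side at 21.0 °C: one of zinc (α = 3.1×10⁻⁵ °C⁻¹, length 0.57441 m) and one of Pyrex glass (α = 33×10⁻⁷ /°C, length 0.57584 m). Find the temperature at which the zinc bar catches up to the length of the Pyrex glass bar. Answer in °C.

T = 110.9 °C

Equal length when α₁L₁ΔT − α₂L₂ΔT = L₂ − L₁ = 1.43×10⁻³ m
α₁L₁ = 1.780671×10⁻⁵, α₂L₂ = 1.900272×10⁻⁶ → Δ(αL) = 1.5906438×10⁻⁵ m/K
ΔT = 1.43×10⁻³ / 1.5906438×10⁻⁵ = 89.901 K, so T = 21.0 + 89.901 = 110.901 °C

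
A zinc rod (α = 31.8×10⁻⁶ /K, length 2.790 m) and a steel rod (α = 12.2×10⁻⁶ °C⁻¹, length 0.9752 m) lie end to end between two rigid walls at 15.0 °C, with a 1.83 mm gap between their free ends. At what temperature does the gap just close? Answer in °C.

Gap closes when ΔL₁ + ΔL₂ = 1.83 mm = 1.83×10⁻³ m
(α₁L₁ + α₂L₂)ΔT = g
α₁L₁ + α₂L₂ = 31.8×10⁻⁶×2.790 + 12.2×10⁻⁶×0.9752 = 1.0061944×10⁻⁴ m/K
ΔT = 1.83×10⁻³ / 1.0061944×10⁻⁴ = 18.187 K
T = 15.0 + 18.187 = 33.187 °C

T = 33.2 °C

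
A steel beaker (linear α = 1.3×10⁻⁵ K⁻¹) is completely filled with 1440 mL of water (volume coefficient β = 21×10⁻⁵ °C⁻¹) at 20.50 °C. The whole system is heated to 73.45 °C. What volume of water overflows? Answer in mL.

13.0 mL

The beaker also expands: β_container ≈ 3α = 3.9×10⁻⁵ /K
Net overflow = V₀(β_liq − 3α_cont)ΔT
β − 3α = 2.10×10⁻⁴ − 3.9×10⁻⁵ = 1.71×10⁻⁴ /K; ΔT = 52.95 K
ΔV = 1440 × 1.71×10⁻⁴ × 52.95 = 13.0 mL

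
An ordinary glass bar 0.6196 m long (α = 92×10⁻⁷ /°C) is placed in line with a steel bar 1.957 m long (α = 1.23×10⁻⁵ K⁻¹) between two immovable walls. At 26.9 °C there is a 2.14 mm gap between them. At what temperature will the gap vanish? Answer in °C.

T = 98.8 °C

α₁L₁ = 5.70032×10⁻⁶ m/K, α₂L₂ = 2.40711×10⁻⁵ m/K → total 2.977142×10⁻⁵ m/K
ΔT = g/(α₁L₁+α₂L₂) = 2.14×10⁻³ / 2.977142×10⁻⁵ = 71.881 K
T = 26.9 + 71.881 = 98.781 °C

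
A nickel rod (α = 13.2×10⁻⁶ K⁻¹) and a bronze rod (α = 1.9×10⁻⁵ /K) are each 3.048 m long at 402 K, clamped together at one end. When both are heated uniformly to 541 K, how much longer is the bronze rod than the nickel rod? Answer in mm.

ΔT = 139 K
nickel: ΔL = 13.2×10⁻⁶ × 3.048 m × 139 = 5.5925×10⁻³ m = 5.5925 mm
bronze: ΔL = 1.9×10⁻⁵ × 3.048 m × 139 = 8.0498×10⁻³ m = 8.0498 mm
difference = 8.0498 − 5.5925 = 2.4573 mm

2.46 mm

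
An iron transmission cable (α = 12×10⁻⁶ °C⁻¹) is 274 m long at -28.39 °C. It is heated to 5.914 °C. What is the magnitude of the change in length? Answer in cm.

|ΔT| = |5.914 − (-28.39)| = 34.304 K
ΔL = αL₀ΔT = (12×10⁻⁶)(274)(34.304) = 1.13×10⁻¹ m

ΔL = 11.3 cm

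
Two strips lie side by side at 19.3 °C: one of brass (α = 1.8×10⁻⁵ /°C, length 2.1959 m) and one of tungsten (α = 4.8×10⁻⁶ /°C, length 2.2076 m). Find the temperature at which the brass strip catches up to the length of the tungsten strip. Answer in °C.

Equal length when α₁L₁ΔT − α₂L₂ΔT = L₂ − L₁ = 1.17×10⁻² m
α₁L₁ = 3.95262×10⁻⁵, α₂L₂ = 1.059648×10⁻⁵ → Δ(αL) = 2.892972×10⁻⁵ m/K
ΔT = 1.17×10⁻² / 2.892972×10⁻⁵ = 404.428 K, so T = 19.3 + 404.428 = 423.728 °C

T = 423.7 °C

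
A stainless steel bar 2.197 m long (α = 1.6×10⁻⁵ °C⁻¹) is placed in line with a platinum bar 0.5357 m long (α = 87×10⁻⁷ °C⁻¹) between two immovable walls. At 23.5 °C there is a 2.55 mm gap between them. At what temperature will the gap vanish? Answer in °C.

α₁L₁ = 3.5152×10⁻⁵ m/K, α₂L₂ = 4.66059×10⁻⁶ m/K → total 3.981259×10⁻⁵ m/K
ΔT = g/(α₁L₁+α₂L₂) = 2.55×10⁻³ / 3.981259×10⁻⁵ = 64.050 K
T = 23.5 + 64.050 = 87.550 °C

T = 87.6 °C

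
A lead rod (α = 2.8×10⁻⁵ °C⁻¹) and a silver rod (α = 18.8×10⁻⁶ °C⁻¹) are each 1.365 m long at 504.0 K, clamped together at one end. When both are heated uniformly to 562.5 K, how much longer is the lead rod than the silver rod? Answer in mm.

ΔT = 58.5 K
lead: ΔL = 2.8×10⁻⁵ × 1.365 m × 58.5 = 2.2359×10⁻³ m = 2.2359 mm
silver: ΔL = 18.8×10⁻⁶ × 1.365 m × 58.5 = 1.5012×10⁻³ m = 1.5012 mm
difference = 2.2359 − 1.5012 = 0.7347 mm

0.735 mm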